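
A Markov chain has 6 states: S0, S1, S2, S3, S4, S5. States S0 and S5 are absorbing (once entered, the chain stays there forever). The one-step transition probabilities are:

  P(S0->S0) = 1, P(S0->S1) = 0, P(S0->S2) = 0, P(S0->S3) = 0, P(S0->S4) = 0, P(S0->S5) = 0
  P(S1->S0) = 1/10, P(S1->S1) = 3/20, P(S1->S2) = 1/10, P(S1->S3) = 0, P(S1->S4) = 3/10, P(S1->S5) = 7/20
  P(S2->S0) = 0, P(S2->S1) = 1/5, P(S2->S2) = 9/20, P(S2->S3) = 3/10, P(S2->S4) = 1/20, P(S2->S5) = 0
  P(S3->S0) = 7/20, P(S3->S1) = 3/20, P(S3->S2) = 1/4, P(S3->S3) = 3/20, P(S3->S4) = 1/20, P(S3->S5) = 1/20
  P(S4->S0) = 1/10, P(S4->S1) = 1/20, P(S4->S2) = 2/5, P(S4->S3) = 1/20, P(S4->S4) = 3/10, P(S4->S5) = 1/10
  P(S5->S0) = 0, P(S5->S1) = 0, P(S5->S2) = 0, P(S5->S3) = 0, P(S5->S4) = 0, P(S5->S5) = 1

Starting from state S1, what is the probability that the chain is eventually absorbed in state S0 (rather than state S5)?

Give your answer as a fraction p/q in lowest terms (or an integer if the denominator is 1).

Answer: 4820/13063

Derivation:
Let a_i = P(absorbed in S0 | start in state i).
Boundary conditions: a_S0 = 1, a_S5 = 0.
For each transient state i, a_i = sum_j P(i->j) * a_j:
  a_S1 = 1/10*a_S0 + 3/20*a_S1 + 1/10*a_S2 + 0*a_S3 + 3/10*a_S4 + 7/20*a_S5
  a_S2 = 0*a_S0 + 1/5*a_S1 + 9/20*a_S2 + 3/10*a_S3 + 1/20*a_S4 + 0*a_S5
  a_S3 = 7/20*a_S0 + 3/20*a_S1 + 1/4*a_S2 + 3/20*a_S3 + 1/20*a_S4 + 1/20*a_S5
  a_S4 = 1/10*a_S0 + 1/20*a_S1 + 2/5*a_S2 + 1/20*a_S3 + 3/10*a_S4 + 1/10*a_S5

Substituting a_S0 = 1 and a_S5 = 0, rearrange to (I - Q) a = r where r[i] = P(i -> S0):
  [17/20, -1/10, 0, -3/10] . (a_S1, a_S2, a_S3, a_S4) = 1/10
  [-1/5, 11/20, -3/10, -1/20] . (a_S1, a_S2, a_S3, a_S4) = 0
  [-3/20, -1/4, 17/20, -1/20] . (a_S1, a_S2, a_S3, a_S4) = 7/20
  [-1/20, -2/5, -1/20, 7/10] . (a_S1, a_S2, a_S3, a_S4) = 1/10

Solving yields:
  a_S1 = 4820/13063
  a_S2 = 14297/26126
  a_S3 = 8739/13063
  a_S4 = 13839/26126

Starting state is S1, so the absorption probability is a_S1 = 4820/13063.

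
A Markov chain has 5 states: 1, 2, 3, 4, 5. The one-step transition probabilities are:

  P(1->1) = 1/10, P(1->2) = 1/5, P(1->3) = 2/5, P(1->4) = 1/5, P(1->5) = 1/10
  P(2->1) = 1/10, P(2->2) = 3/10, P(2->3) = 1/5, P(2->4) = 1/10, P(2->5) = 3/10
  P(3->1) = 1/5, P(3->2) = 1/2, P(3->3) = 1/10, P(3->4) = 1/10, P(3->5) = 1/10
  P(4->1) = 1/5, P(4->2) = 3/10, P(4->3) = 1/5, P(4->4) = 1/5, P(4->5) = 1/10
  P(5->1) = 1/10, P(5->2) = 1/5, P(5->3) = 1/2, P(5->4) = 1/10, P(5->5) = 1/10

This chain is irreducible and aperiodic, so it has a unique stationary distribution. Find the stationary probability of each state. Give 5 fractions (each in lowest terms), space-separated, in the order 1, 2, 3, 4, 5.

The stationary distribution satisfies pi = pi * P, i.e.:
  pi_1 = 1/10*pi_1 + 1/10*pi_2 + 1/5*pi_3 + 1/5*pi_4 + 1/10*pi_5
  pi_2 = 1/5*pi_1 + 3/10*pi_2 + 1/2*pi_3 + 3/10*pi_4 + 1/5*pi_5
  pi_3 = 2/5*pi_1 + 1/5*pi_2 + 1/10*pi_3 + 1/5*pi_4 + 1/2*pi_5
  pi_4 = 1/5*pi_1 + 1/10*pi_2 + 1/10*pi_3 + 1/5*pi_4 + 1/10*pi_5
  pi_5 = 1/10*pi_1 + 3/10*pi_2 + 1/10*pi_3 + 1/10*pi_4 + 1/10*pi_5
with normalization: pi_1 + pi_2 + pi_3 + pi_4 + pi_5 = 1.

Using the first 4 balance equations plus normalization, the linear system A*pi = b is:
  [-9/10, 1/10, 1/5, 1/5, 1/10] . pi = 0
  [1/5, -7/10, 1/2, 3/10, 1/5] . pi = 0
  [2/5, 1/5, -9/10, 1/5, 1/2] . pi = 0
  [1/5, 1/10, 1/10, -4/5, 1/10] . pi = 0
  [1, 1, 1, 1, 1] . pi = 1

Solving yields:
  pi_1 = 557/4042
  pi_2 = 647/2021
  pi_3 = 1017/4042
  pi_4 = 511/4042
  pi_5 = 663/4042

Verification (pi * P):
  557/4042*1/10 + 647/2021*1/10 + 1017/4042*1/5 + 511/4042*1/5 + 663/4042*1/10 = 557/4042 = pi_1  (ok)
  557/4042*1/5 + 647/2021*3/10 + 1017/4042*1/2 + 511/4042*3/10 + 663/4042*1/5 = 647/2021 = pi_2  (ok)
  557/4042*2/5 + 647/2021*1/5 + 1017/4042*1/10 + 511/4042*1/5 + 663/4042*1/2 = 1017/4042 = pi_3  (ok)
  557/4042*1/5 + 647/2021*1/10 + 1017/4042*1/10 + 511/4042*1/5 + 663/4042*1/10 = 511/4042 = pi_4  (ok)
  557/4042*1/10 + 647/2021*3/10 + 1017/4042*1/10 + 511/4042*1/10 + 663/4042*1/10 = 663/4042 = pi_5  (ok)

Answer: 557/4042 647/2021 1017/4042 511/4042 663/4042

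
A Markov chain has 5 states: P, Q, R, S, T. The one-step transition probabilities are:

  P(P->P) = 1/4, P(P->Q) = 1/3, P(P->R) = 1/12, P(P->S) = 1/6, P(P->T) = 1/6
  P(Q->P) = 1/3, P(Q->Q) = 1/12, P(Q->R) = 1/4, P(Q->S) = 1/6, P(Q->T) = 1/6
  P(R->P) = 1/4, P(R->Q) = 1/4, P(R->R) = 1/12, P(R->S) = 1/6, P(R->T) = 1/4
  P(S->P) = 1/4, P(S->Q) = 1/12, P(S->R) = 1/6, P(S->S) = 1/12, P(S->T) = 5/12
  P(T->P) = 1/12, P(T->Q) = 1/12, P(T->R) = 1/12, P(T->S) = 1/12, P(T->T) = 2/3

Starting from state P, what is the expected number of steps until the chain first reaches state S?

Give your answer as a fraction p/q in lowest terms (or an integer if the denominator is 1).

Answer: 488/67

Derivation:
Let h_i = expected steps to first reach S from state i.
Boundary: h_S = 0.
First-step equations for the other states:
  h_P = 1 + 1/4*h_P + 1/3*h_Q + 1/12*h_R + 1/6*h_S + 1/6*h_T
  h_Q = 1 + 1/3*h_P + 1/12*h_Q + 1/4*h_R + 1/6*h_S + 1/6*h_T
  h_R = 1 + 1/4*h_P + 1/4*h_Q + 1/12*h_R + 1/6*h_S + 1/4*h_T
  h_T = 1 + 1/12*h_P + 1/12*h_Q + 1/12*h_R + 1/12*h_S + 2/3*h_T

Substituting h_S = 0 and rearranging gives the linear system (I - Q) h = 1:
  [3/4, -1/3, -1/12, -1/6] . (h_P, h_Q, h_R, h_T) = 1
  [-1/3, 11/12, -1/4, -1/6] . (h_P, h_Q, h_R, h_T) = 1
  [-1/4, -1/4, 11/12, -1/4] . (h_P, h_Q, h_R, h_T) = 1
  [-1/12, -1/12, -1/12, 1/3] . (h_P, h_Q, h_R, h_T) = 1

Solving yields:
  h_P = 488/67
  h_Q = 4400/603
  h_R = 1484/201
  h_T = 5120/603

Starting state is P, so the expected hitting time is h_P = 488/67.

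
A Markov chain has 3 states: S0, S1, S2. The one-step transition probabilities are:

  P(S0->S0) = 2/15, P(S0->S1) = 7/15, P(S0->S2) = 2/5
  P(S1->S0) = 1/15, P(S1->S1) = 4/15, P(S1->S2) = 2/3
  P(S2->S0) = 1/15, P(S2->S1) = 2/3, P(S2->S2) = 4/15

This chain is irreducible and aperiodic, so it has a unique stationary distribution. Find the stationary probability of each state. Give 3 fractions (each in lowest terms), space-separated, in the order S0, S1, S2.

The stationary distribution satisfies pi = pi * P, i.e.:
  pi_S0 = 2/15*pi_S0 + 1/15*pi_S1 + 1/15*pi_S2
  pi_S1 = 7/15*pi_S0 + 4/15*pi_S1 + 2/3*pi_S2
  pi_S2 = 2/5*pi_S0 + 2/3*pi_S1 + 4/15*pi_S2
with normalization: pi_S0 + pi_S1 + pi_S2 = 1.

Using the first 2 balance equations plus normalization, the linear system A*pi = b is:
  [-13/15, 1/15, 1/15] . pi = 0
  [7/15, -11/15, 2/3] . pi = 0
  [1, 1, 1] . pi = 1

Solving yields:
  pi_S0 = 1/14
  pi_S1 = 137/294
  pi_S2 = 68/147

Verification (pi * P):
  1/14*2/15 + 137/294*1/15 + 68/147*1/15 = 1/14 = pi_S0  (ok)
  1/14*7/15 + 137/294*4/15 + 68/147*2/3 = 137/294 = pi_S1  (ok)
  1/14*2/5 + 137/294*2/3 + 68/147*4/15 = 68/147 = pi_S2  (ok)

Answer: 1/14 137/294 68/147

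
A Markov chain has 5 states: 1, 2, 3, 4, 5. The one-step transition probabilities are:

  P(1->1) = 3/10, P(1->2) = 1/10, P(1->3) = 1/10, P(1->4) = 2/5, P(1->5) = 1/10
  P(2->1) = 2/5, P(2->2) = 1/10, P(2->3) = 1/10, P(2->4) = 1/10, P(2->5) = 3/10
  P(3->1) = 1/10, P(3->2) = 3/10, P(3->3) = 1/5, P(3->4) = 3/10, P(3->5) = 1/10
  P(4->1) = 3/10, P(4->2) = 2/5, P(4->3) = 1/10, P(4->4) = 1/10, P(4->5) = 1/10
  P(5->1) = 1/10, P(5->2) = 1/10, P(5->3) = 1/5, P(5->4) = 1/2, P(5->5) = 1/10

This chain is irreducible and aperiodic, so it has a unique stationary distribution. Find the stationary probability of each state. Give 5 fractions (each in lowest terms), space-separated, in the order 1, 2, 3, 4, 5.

The stationary distribution satisfies pi = pi * P, i.e.:
  pi_1 = 3/10*pi_1 + 2/5*pi_2 + 1/10*pi_3 + 3/10*pi_4 + 1/10*pi_5
  pi_2 = 1/10*pi_1 + 1/10*pi_2 + 3/10*pi_3 + 2/5*pi_4 + 1/10*pi_5
  pi_3 = 1/10*pi_1 + 1/10*pi_2 + 1/5*pi_3 + 1/10*pi_4 + 1/5*pi_5
  pi_4 = 2/5*pi_1 + 1/10*pi_2 + 3/10*pi_3 + 1/10*pi_4 + 1/2*pi_5
  pi_5 = 1/10*pi_1 + 3/10*pi_2 + 1/10*pi_3 + 1/10*pi_4 + 1/10*pi_5
with normalization: pi_1 + pi_2 + pi_3 + pi_4 + pi_5 = 1.

Using the first 4 balance equations plus normalization, the linear system A*pi = b is:
  [-7/10, 2/5, 1/10, 3/10, 1/10] . pi = 0
  [1/10, -9/10, 3/10, 2/5, 1/10] . pi = 0
  [1/10, 1/10, -4/5, 1/10, 1/5] . pi = 0
  [2/5, 1/10, 3/10, -9/10, 1/2] . pi = 0
  [1, 1, 1, 1, 1] . pi = 1

Solving yields:
  pi_1 = 1656/6205
  pi_2 = 253/1241
  pi_3 = 1573/12410
  pi_4 = 1624/6205
  pi_5 = 1747/12410

Verification (pi * P):
  1656/6205*3/10 + 253/1241*2/5 + 1573/12410*1/10 + 1624/6205*3/10 + 1747/12410*1/10 = 1656/6205 = pi_1  (ok)
  1656/6205*1/10 + 253/1241*1/10 + 1573/12410*3/10 + 1624/6205*2/5 + 1747/12410*1/10 = 253/1241 = pi_2  (ok)
  1656/6205*1/10 + 253/1241*1/10 + 1573/12410*1/5 + 1624/6205*1/10 + 1747/12410*1/5 = 1573/12410 = pi_3  (ok)
  1656/6205*2/5 + 253/1241*1/10 + 1573/12410*3/10 + 1624/6205*1/10 + 1747/12410*1/2 = 1624/6205 = pi_4  (ok)
  1656/6205*1/10 + 253/1241*3/10 + 1573/12410*1/10 + 1624/6205*1/10 + 1747/12410*1/10 = 1747/12410 = pi_5  (ok)

Answer: 1656/6205 253/1241 1573/12410 1624/6205 1747/12410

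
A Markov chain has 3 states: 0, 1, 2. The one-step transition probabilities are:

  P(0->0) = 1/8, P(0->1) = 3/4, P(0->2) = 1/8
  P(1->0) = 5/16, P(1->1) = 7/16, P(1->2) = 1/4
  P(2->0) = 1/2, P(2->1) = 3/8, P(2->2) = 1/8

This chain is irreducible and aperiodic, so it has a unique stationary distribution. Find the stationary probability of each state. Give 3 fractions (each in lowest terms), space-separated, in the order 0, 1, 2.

Answer: 17/58 15/29 11/58

Derivation:
The stationary distribution satisfies pi = pi * P, i.e.:
  pi_0 = 1/8*pi_0 + 5/16*pi_1 + 1/2*pi_2
  pi_1 = 3/4*pi_0 + 7/16*pi_1 + 3/8*pi_2
  pi_2 = 1/8*pi_0 + 1/4*pi_1 + 1/8*pi_2
with normalization: pi_0 + pi_1 + pi_2 = 1.

Using the first 2 balance equations plus normalization, the linear system A*pi = b is:
  [-7/8, 5/16, 1/2] . pi = 0
  [3/4, -9/16, 3/8] . pi = 0
  [1, 1, 1] . pi = 1

Solving yields:
  pi_0 = 17/58
  pi_1 = 15/29
  pi_2 = 11/58

Verification (pi * P):
  17/58*1/8 + 15/29*5/16 + 11/58*1/2 = 17/58 = pi_0  (ok)
  17/58*3/4 + 15/29*7/16 + 11/58*3/8 = 15/29 = pi_1  (ok)
  17/58*1/8 + 15/29*1/4 + 11/58*1/8 = 11/58 = pi_2  (ok)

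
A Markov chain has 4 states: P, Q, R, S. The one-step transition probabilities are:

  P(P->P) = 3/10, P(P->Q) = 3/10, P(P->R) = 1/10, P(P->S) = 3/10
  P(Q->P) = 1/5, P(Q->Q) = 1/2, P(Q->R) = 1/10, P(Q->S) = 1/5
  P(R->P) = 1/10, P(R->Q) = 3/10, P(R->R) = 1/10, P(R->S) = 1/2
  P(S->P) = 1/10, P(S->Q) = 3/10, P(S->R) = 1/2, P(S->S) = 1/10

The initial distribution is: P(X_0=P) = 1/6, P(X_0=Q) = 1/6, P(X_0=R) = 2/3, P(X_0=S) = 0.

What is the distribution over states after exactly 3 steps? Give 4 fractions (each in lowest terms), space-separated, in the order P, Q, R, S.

Propagating the distribution step by step (d_{t+1} = d_t * P):
d_0 = (P=1/6, Q=1/6, R=2/3, S=0)
  d_1[P] = 1/6*3/10 + 1/6*1/5 + 2/3*1/10 + 0*1/10 = 3/20
  d_1[Q] = 1/6*3/10 + 1/6*1/2 + 2/3*3/10 + 0*3/10 = 1/3
  d_1[R] = 1/6*1/10 + 1/6*1/10 + 2/3*1/10 + 0*1/2 = 1/10
  d_1[S] = 1/6*3/10 + 1/6*1/5 + 2/3*1/2 + 0*1/10 = 5/12
d_1 = (P=3/20, Q=1/3, R=1/10, S=5/12)
  d_2[P] = 3/20*3/10 + 1/3*1/5 + 1/10*1/10 + 5/12*1/10 = 49/300
  d_2[Q] = 3/20*3/10 + 1/3*1/2 + 1/10*3/10 + 5/12*3/10 = 11/30
  d_2[R] = 3/20*1/10 + 1/3*1/10 + 1/10*1/10 + 5/12*1/2 = 4/15
  d_2[S] = 3/20*3/10 + 1/3*1/5 + 1/10*1/2 + 5/12*1/10 = 61/300
d_2 = (P=49/300, Q=11/30, R=4/15, S=61/300)
  d_3[P] = 49/300*3/10 + 11/30*1/5 + 4/15*1/10 + 61/300*1/10 = 127/750
  d_3[Q] = 49/300*3/10 + 11/30*1/2 + 4/15*3/10 + 61/300*3/10 = 28/75
  d_3[R] = 49/300*1/10 + 11/30*1/10 + 4/15*1/10 + 61/300*1/2 = 68/375
  d_3[S] = 49/300*3/10 + 11/30*1/5 + 4/15*1/2 + 61/300*1/10 = 69/250
d_3 = (P=127/750, Q=28/75, R=68/375, S=69/250)

Answer: 127/750 28/75 68/375 69/250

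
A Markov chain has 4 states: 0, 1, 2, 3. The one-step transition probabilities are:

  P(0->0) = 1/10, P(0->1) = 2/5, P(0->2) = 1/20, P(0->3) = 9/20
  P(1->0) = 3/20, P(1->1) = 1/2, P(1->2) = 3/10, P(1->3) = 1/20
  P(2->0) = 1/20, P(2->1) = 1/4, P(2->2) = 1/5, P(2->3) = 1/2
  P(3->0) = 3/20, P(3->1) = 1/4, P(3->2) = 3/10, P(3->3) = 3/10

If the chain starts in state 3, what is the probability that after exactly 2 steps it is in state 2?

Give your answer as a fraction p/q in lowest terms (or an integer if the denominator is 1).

Answer: 93/400

Derivation:
Computing P^2 by repeated multiplication:
P^1 =
  0: [1/10, 2/5, 1/20, 9/20]
  1: [3/20, 1/2, 3/10, 1/20]
  2: [1/20, 1/4, 1/5, 1/2]
  3: [3/20, 1/4, 3/10, 3/10]
P^2 =
  0: [7/50, 73/200, 27/100, 9/40]
  1: [9/80, 159/400, 93/400, 103/400]
  2: [51/400, 8/25, 107/400, 57/200]
  3: [9/80, 67/200, 93/400, 8/25]

(P^2)[3 -> 2] = 93/400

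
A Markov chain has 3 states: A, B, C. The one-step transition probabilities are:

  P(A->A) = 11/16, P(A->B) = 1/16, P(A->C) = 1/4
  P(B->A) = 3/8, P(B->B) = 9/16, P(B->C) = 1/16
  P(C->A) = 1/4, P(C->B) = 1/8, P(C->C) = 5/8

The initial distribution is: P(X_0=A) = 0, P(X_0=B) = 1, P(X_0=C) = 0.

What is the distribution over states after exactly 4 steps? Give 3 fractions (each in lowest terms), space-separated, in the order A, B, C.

Propagating the distribution step by step (d_{t+1} = d_t * P):
d_0 = (A=0, B=1, C=0)
  d_1[A] = 0*11/16 + 1*3/8 + 0*1/4 = 3/8
  d_1[B] = 0*1/16 + 1*9/16 + 0*1/8 = 9/16
  d_1[C] = 0*1/4 + 1*1/16 + 0*5/8 = 1/16
d_1 = (A=3/8, B=9/16, C=1/16)
  d_2[A] = 3/8*11/16 + 9/16*3/8 + 1/16*1/4 = 31/64
  d_2[B] = 3/8*1/16 + 9/16*9/16 + 1/16*1/8 = 89/256
  d_2[C] = 3/8*1/4 + 9/16*1/16 + 1/16*5/8 = 43/256
d_2 = (A=31/64, B=89/256, C=43/256)
  d_3[A] = 31/64*11/16 + 89/256*3/8 + 43/256*1/4 = 1035/2048
  d_3[B] = 31/64*1/16 + 89/256*9/16 + 43/256*1/8 = 1011/4096
  d_3[C] = 31/64*1/4 + 89/256*1/16 + 43/256*5/8 = 1015/4096
d_3 = (A=1035/2048, B=1011/4096, C=1015/4096)
  d_4[A] = 1035/2048*11/16 + 1011/4096*3/8 + 1015/4096*1/4 = 257/512
  d_4[B] = 1035/2048*1/16 + 1011/4096*9/16 + 1015/4096*1/8 = 13199/65536
  d_4[C] = 1035/2048*1/4 + 1011/4096*1/16 + 1015/4096*5/8 = 19441/65536
d_4 = (A=257/512, B=13199/65536, C=19441/65536)

Answer: 257/512 13199/65536 19441/65536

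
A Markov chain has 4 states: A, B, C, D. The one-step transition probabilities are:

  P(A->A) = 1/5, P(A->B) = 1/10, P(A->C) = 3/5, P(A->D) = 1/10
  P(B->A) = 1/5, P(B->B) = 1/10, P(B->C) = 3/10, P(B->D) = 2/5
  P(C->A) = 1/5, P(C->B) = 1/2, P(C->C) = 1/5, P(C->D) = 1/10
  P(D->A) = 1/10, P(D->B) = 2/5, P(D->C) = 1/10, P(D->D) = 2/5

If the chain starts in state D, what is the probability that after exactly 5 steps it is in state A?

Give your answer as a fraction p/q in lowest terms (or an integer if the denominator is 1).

Answer: 8633/50000

Derivation:
Computing P^5 by repeated multiplication:
P^1 =
  A: [1/5, 1/10, 3/5, 1/10]
  B: [1/5, 1/10, 3/10, 2/5]
  C: [1/5, 1/2, 1/5, 1/10]
  D: [1/10, 2/5, 1/10, 2/5]
P^2 =
  A: [19/100, 37/100, 7/25, 4/25]
  B: [4/25, 17/50, 1/4, 1/4]
  C: [19/100, 21/100, 8/25, 7/25]
  D: [4/25, 13/50, 6/25, 17/50]
P^3 =
  A: [23/125, 13/50, 297/1000, 259/1000]
  B: [7/40, 11/40, 273/1000, 277/1000]
  C: [43/250, 39/125, 269/1000, 247/1000]
  D: [83/500, 149/500, 32/125, 7/25]
P^4 =
  A: [1741/10000, 593/2000, 2737/10000, 2557/10000]
  B: [1723/10000, 2923/10000, 1349/5000, 166/625]
  C: [1753/10000, 2817/10000, 2753/10000, 2677/10000]
  D: [43/250, 179/625, 1341/5000, 1367/5000]
P^5 =
  A: [17443/100000, 28619/100000, 6843/25000, 13283/50000]
  B: [542/3125, 719/2500, 27159/100000, 26737/100000]
  C: [17323/100000, 29043/100000, 1697/6250, 13241/50000]
  D: [8633/50000, 2893/10000, 2701/10000, 13397/50000]

(P^5)[D -> A] = 8633/50000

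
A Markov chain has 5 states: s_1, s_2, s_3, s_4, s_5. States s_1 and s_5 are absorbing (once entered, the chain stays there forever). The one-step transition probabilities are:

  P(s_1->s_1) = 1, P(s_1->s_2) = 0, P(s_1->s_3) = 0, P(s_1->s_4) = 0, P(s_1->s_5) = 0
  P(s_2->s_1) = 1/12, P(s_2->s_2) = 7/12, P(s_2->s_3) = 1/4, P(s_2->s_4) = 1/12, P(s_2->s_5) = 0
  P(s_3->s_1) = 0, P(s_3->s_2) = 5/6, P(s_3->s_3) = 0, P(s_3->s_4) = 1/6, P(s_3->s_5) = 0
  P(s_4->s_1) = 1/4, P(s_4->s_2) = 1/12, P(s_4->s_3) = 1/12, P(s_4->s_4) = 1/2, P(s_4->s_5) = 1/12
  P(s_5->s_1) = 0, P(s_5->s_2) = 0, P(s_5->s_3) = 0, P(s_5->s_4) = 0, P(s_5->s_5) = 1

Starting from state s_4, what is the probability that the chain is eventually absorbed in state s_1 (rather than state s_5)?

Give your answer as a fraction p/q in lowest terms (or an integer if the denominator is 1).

Let a_i = P(absorbed in s_1 | start in state i).
Boundary conditions: a_s_1 = 1, a_s_5 = 0.
For each transient state i, a_i = sum_j P(i->j) * a_j:
  a_s_2 = 1/12*a_s_1 + 7/12*a_s_2 + 1/4*a_s_3 + 1/12*a_s_4 + 0*a_s_5
  a_s_3 = 0*a_s_1 + 5/6*a_s_2 + 0*a_s_3 + 1/6*a_s_4 + 0*a_s_5
  a_s_4 = 1/4*a_s_1 + 1/12*a_s_2 + 1/12*a_s_3 + 1/2*a_s_4 + 1/12*a_s_5

Substituting a_s_1 = 1 and a_s_5 = 0, rearrange to (I - Q) a = r where r[i] = P(i -> s_1):
  [5/12, -1/4, -1/12] . (a_s_2, a_s_3, a_s_4) = 1/12
  [-5/6, 1, -1/6] . (a_s_2, a_s_3, a_s_4) = 0
  [-1/12, -1/12, 1/2] . (a_s_2, a_s_3, a_s_4) = 1/4

Solving yields:
  a_s_2 = 62/71
  a_s_3 = 61/71
  a_s_4 = 56/71

Starting state is s_4, so the absorption probability is a_s_4 = 56/71.

Answer: 56/71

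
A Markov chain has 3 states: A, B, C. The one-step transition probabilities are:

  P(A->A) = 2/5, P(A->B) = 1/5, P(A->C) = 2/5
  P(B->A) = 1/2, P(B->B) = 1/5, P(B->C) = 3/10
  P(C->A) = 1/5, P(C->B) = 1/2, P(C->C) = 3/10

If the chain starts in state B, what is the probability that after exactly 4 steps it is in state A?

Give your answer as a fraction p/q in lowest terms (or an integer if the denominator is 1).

Computing P^4 by repeated multiplication:
P^1 =
  A: [2/5, 1/5, 2/5]
  B: [1/2, 1/5, 3/10]
  C: [1/5, 1/2, 3/10]
P^2 =
  A: [17/50, 8/25, 17/50]
  B: [9/25, 29/100, 7/20]
  C: [39/100, 29/100, 8/25]
P^3 =
  A: [91/250, 151/500, 167/500]
  B: [359/1000, 61/200, 42/125]
  C: [73/200, 37/125, 339/1000]
P^4 =
  A: [1817/5000, 1501/5000, 841/2500]
  B: [3633/10000, 188/625, 3359/10000]
  C: [1809/5000, 3017/10000, 673/2000]

(P^4)[B -> A] = 3633/10000

Answer: 3633/10000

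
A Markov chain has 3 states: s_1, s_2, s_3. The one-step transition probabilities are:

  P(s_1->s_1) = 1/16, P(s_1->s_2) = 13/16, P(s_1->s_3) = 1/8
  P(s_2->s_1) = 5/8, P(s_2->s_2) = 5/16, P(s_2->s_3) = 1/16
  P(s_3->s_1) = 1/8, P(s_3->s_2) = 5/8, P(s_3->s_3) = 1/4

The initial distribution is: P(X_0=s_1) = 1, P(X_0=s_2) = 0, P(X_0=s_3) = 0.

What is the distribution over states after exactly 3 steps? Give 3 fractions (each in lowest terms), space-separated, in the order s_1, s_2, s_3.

Propagating the distribution step by step (d_{t+1} = d_t * P):
d_0 = (s_1=1, s_2=0, s_3=0)
  d_1[s_1] = 1*1/16 + 0*5/8 + 0*1/8 = 1/16
  d_1[s_2] = 1*13/16 + 0*5/16 + 0*5/8 = 13/16
  d_1[s_3] = 1*1/8 + 0*1/16 + 0*1/4 = 1/8
d_1 = (s_1=1/16, s_2=13/16, s_3=1/8)
  d_2[s_1] = 1/16*1/16 + 13/16*5/8 + 1/8*1/8 = 135/256
  d_2[s_2] = 1/16*13/16 + 13/16*5/16 + 1/8*5/8 = 49/128
  d_2[s_3] = 1/16*1/8 + 13/16*1/16 + 1/8*1/4 = 23/256
d_2 = (s_1=135/256, s_2=49/128, s_3=23/256)
  d_3[s_1] = 135/256*1/16 + 49/128*5/8 + 23/256*1/8 = 1161/4096
  d_3[s_2] = 135/256*13/16 + 49/128*5/16 + 23/256*5/8 = 2475/4096
  d_3[s_3] = 135/256*1/8 + 49/128*1/16 + 23/256*1/4 = 115/1024
d_3 = (s_1=1161/4096, s_2=2475/4096, s_3=115/1024)

Answer: 1161/4096 2475/4096 115/1024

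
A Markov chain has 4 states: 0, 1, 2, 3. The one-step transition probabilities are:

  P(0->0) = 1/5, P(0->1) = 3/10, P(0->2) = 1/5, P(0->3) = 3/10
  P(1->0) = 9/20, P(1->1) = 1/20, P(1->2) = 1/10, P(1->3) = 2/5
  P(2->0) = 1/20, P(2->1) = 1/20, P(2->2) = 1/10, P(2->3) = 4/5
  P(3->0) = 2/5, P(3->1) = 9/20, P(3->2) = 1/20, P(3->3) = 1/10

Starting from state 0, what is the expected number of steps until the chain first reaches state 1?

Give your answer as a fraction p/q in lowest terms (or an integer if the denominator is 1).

Let h_i = expected steps to first reach 1 from state i.
Boundary: h_1 = 0.
First-step equations for the other states:
  h_0 = 1 + 1/5*h_0 + 3/10*h_1 + 1/5*h_2 + 3/10*h_3
  h_2 = 1 + 1/20*h_0 + 1/20*h_1 + 1/10*h_2 + 4/5*h_3
  h_3 = 1 + 2/5*h_0 + 9/20*h_1 + 1/20*h_2 + 1/10*h_3

Substituting h_1 = 0 and rearranging gives the linear system (I - Q) h = 1:
  [4/5, -1/5, -3/10] . (h_0, h_2, h_3) = 1
  [-1/20, 9/10, -4/5] . (h_0, h_2, h_3) = 1
  [-2/5, -1/20, 9/10] . (h_0, h_2, h_3) = 1

Solving yields:
  h_0 = 620/193
  h_2 = 720/193
  h_3 = 530/193

Starting state is 0, so the expected hitting time is h_0 = 620/193.

Answer: 620/193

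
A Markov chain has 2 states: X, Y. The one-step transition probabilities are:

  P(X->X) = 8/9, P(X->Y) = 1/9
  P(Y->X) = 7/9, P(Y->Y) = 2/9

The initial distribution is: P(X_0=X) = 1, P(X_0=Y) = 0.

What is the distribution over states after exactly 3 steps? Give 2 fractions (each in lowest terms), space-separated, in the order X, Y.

Propagating the distribution step by step (d_{t+1} = d_t * P):
d_0 = (X=1, Y=0)
  d_1[X] = 1*8/9 + 0*7/9 = 8/9
  d_1[Y] = 1*1/9 + 0*2/9 = 1/9
d_1 = (X=8/9, Y=1/9)
  d_2[X] = 8/9*8/9 + 1/9*7/9 = 71/81
  d_2[Y] = 8/9*1/9 + 1/9*2/9 = 10/81
d_2 = (X=71/81, Y=10/81)
  d_3[X] = 71/81*8/9 + 10/81*7/9 = 638/729
  d_3[Y] = 71/81*1/9 + 10/81*2/9 = 91/729
d_3 = (X=638/729, Y=91/729)

Answer: 638/729 91/729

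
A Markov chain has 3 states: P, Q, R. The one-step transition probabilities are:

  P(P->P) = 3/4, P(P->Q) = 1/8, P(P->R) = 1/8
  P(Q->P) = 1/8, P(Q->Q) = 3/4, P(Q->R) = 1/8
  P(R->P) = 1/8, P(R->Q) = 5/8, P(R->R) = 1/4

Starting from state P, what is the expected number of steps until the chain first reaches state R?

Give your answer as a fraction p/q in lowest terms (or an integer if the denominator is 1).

Let h_i = expected steps to first reach R from state i.
Boundary: h_R = 0.
First-step equations for the other states:
  h_P = 1 + 3/4*h_P + 1/8*h_Q + 1/8*h_R
  h_Q = 1 + 1/8*h_P + 3/4*h_Q + 1/8*h_R

Substituting h_R = 0 and rearranging gives the linear system (I - Q) h = 1:
  [1/4, -1/8] . (h_P, h_Q) = 1
  [-1/8, 1/4] . (h_P, h_Q) = 1

Solving yields:
  h_P = 8
  h_Q = 8

Starting state is P, so the expected hitting time is h_P = 8.

Answer: 8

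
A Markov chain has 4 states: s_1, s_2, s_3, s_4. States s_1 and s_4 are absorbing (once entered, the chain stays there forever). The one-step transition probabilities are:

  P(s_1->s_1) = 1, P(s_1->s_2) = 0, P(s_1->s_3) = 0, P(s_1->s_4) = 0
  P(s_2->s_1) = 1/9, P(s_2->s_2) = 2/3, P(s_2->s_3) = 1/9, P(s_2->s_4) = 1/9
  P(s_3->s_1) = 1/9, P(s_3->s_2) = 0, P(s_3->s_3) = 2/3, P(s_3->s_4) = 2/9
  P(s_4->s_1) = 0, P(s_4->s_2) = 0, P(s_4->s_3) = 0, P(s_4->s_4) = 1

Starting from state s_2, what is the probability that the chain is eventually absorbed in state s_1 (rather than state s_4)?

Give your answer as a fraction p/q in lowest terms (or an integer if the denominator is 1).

Answer: 4/9

Derivation:
Let a_i = P(absorbed in s_1 | start in state i).
Boundary conditions: a_s_1 = 1, a_s_4 = 0.
For each transient state i, a_i = sum_j P(i->j) * a_j:
  a_s_2 = 1/9*a_s_1 + 2/3*a_s_2 + 1/9*a_s_3 + 1/9*a_s_4
  a_s_3 = 1/9*a_s_1 + 0*a_s_2 + 2/3*a_s_3 + 2/9*a_s_4

Substituting a_s_1 = 1 and a_s_4 = 0, rearrange to (I - Q) a = r where r[i] = P(i -> s_1):
  [1/3, -1/9] . (a_s_2, a_s_3) = 1/9
  [0, 1/3] . (a_s_2, a_s_3) = 1/9

Solving yields:
  a_s_2 = 4/9
  a_s_3 = 1/3

Starting state is s_2, so the absorption probability is a_s_2 = 4/9.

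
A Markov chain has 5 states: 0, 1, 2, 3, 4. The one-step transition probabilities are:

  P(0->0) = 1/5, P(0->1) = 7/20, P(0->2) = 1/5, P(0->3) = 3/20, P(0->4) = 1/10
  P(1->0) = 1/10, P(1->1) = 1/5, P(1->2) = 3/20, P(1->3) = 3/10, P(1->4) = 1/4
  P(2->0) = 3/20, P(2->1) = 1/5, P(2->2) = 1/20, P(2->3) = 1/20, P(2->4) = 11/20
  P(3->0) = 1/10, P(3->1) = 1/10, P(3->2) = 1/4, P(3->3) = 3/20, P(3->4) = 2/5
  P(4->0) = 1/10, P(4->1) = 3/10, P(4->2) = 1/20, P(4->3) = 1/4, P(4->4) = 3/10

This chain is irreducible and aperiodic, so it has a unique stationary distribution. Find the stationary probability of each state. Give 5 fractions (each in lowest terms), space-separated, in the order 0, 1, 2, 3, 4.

The stationary distribution satisfies pi = pi * P, i.e.:
  pi_0 = 1/5*pi_0 + 1/10*pi_1 + 3/20*pi_2 + 1/10*pi_3 + 1/10*pi_4
  pi_1 = 7/20*pi_0 + 1/5*pi_1 + 1/5*pi_2 + 1/10*pi_3 + 3/10*pi_4
  pi_2 = 1/5*pi_0 + 3/20*pi_1 + 1/20*pi_2 + 1/4*pi_3 + 1/20*pi_4
  pi_3 = 3/20*pi_0 + 3/10*pi_1 + 1/20*pi_2 + 3/20*pi_3 + 1/4*pi_4
  pi_4 = 1/10*pi_0 + 1/4*pi_1 + 11/20*pi_2 + 2/5*pi_3 + 3/10*pi_4
with normalization: pi_0 + pi_1 + pi_2 + pi_3 + pi_4 = 1.

Using the first 4 balance equations plus normalization, the linear system A*pi = b is:
  [-4/5, 1/10, 3/20, 1/10, 1/10] . pi = 0
  [7/20, -4/5, 1/5, 1/10, 3/10] . pi = 0
  [1/5, 3/20, -19/20, 1/4, 1/20] . pi = 0
  [3/20, 3/10, 1/20, -17/20, 1/4] . pi = 0
  [1, 1, 1, 1, 1] . pi = 1

Solving yields:
  pi_0 = 2691/22727
  pi_1 = 20841/90908
  pi_2 = 2984/22727
  pi_3 = 36919/181816
  pi_4 = 57815/181816

Verification (pi * P):
  2691/22727*1/5 + 20841/90908*1/10 + 2984/22727*3/20 + 36919/181816*1/10 + 57815/181816*1/10 = 2691/22727 = pi_0  (ok)
  2691/22727*7/20 + 20841/90908*1/5 + 2984/22727*1/5 + 36919/181816*1/10 + 57815/181816*3/10 = 20841/90908 = pi_1  (ok)
  2691/22727*1/5 + 20841/90908*3/20 + 2984/22727*1/20 + 36919/181816*1/4 + 57815/181816*1/20 = 2984/22727 = pi_2  (ok)
  2691/22727*3/20 + 20841/90908*3/10 + 2984/22727*1/20 + 36919/181816*3/20 + 57815/181816*1/4 = 36919/181816 = pi_3  (ok)
  2691/22727*1/10 + 20841/90908*1/4 + 2984/22727*11/20 + 36919/181816*2/5 + 57815/181816*3/10 = 57815/181816 = pi_4  (ok)

Answer: 2691/22727 20841/90908 2984/22727 36919/181816 57815/181816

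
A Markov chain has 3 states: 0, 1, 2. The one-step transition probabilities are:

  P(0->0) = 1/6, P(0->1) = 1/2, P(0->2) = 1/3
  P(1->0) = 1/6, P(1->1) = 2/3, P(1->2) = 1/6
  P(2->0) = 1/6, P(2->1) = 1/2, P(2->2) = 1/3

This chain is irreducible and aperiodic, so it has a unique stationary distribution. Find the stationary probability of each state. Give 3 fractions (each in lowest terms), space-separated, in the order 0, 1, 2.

The stationary distribution satisfies pi = pi * P, i.e.:
  pi_0 = 1/6*pi_0 + 1/6*pi_1 + 1/6*pi_2
  pi_1 = 1/2*pi_0 + 2/3*pi_1 + 1/2*pi_2
  pi_2 = 1/3*pi_0 + 1/6*pi_1 + 1/3*pi_2
with normalization: pi_0 + pi_1 + pi_2 = 1.

Using the first 2 balance equations plus normalization, the linear system A*pi = b is:
  [-5/6, 1/6, 1/6] . pi = 0
  [1/2, -1/3, 1/2] . pi = 0
  [1, 1, 1] . pi = 1

Solving yields:
  pi_0 = 1/6
  pi_1 = 3/5
  pi_2 = 7/30

Verification (pi * P):
  1/6*1/6 + 3/5*1/6 + 7/30*1/6 = 1/6 = pi_0  (ok)
  1/6*1/2 + 3/5*2/3 + 7/30*1/2 = 3/5 = pi_1  (ok)
  1/6*1/3 + 3/5*1/6 + 7/30*1/3 = 7/30 = pi_2  (ok)

Answer: 1/6 3/5 7/30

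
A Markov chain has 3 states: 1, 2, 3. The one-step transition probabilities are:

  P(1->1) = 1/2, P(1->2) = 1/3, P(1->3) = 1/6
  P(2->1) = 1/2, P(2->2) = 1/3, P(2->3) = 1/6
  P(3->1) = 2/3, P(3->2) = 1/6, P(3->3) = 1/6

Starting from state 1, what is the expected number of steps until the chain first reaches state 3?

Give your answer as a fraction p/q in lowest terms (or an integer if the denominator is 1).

Let h_i = expected steps to first reach 3 from state i.
Boundary: h_3 = 0.
First-step equations for the other states:
  h_1 = 1 + 1/2*h_1 + 1/3*h_2 + 1/6*h_3
  h_2 = 1 + 1/2*h_1 + 1/3*h_2 + 1/6*h_3

Substituting h_3 = 0 and rearranging gives the linear system (I - Q) h = 1:
  [1/2, -1/3] . (h_1, h_2) = 1
  [-1/2, 2/3] . (h_1, h_2) = 1

Solving yields:
  h_1 = 6
  h_2 = 6

Starting state is 1, so the expected hitting time is h_1 = 6.

Answer: 6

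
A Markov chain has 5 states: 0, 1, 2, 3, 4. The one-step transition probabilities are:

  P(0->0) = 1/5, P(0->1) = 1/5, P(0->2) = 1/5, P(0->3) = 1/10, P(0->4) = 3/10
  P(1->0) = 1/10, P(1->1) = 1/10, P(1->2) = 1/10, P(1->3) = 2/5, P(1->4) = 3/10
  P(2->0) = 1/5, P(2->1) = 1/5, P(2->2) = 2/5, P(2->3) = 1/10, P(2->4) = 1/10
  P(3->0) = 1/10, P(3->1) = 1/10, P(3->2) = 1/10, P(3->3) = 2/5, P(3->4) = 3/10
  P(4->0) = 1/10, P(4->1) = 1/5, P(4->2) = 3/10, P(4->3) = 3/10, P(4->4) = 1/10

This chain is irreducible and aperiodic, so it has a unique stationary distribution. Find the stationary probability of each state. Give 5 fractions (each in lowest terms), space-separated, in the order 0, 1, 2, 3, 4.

The stationary distribution satisfies pi = pi * P, i.e.:
  pi_0 = 1/5*pi_0 + 1/10*pi_1 + 1/5*pi_2 + 1/10*pi_3 + 1/10*pi_4
  pi_1 = 1/5*pi_0 + 1/10*pi_1 + 1/5*pi_2 + 1/10*pi_3 + 1/5*pi_4
  pi_2 = 1/5*pi_0 + 1/10*pi_1 + 2/5*pi_2 + 1/10*pi_3 + 3/10*pi_4
  pi_3 = 1/10*pi_0 + 2/5*pi_1 + 1/10*pi_2 + 2/5*pi_3 + 3/10*pi_4
  pi_4 = 3/10*pi_0 + 3/10*pi_1 + 1/10*pi_2 + 3/10*pi_3 + 1/10*pi_4
with normalization: pi_0 + pi_1 + pi_2 + pi_3 + pi_4 = 1.

Using the first 4 balance equations plus normalization, the linear system A*pi = b is:
  [-4/5, 1/10, 1/5, 1/10, 1/10] . pi = 0
  [1/5, -9/10, 1/5, 1/10, 1/5] . pi = 0
  [1/5, 1/10, -3/5, 1/10, 3/10] . pi = 0
  [1/10, 2/5, 1/10, -3/5, 3/10] . pi = 0
  [1, 1, 1, 1, 1] . pi = 1

Solving yields:
  pi_0 = 53/390
  pi_1 = 613/3900
  pi_2 = 29/130
  pi_3 = 1057/3900
  pi_4 = 83/390

Verification (pi * P):
  53/390*1/5 + 613/3900*1/10 + 29/130*1/5 + 1057/3900*1/10 + 83/390*1/10 = 53/390 = pi_0  (ok)
  53/390*1/5 + 613/3900*1/10 + 29/130*1/5 + 1057/3900*1/10 + 83/390*1/5 = 613/3900 = pi_1  (ok)
  53/390*1/5 + 613/3900*1/10 + 29/130*2/5 + 1057/3900*1/10 + 83/390*3/10 = 29/130 = pi_2  (ok)
  53/390*1/10 + 613/3900*2/5 + 29/130*1/10 + 1057/3900*2/5 + 83/390*3/10 = 1057/3900 = pi_3  (ok)
  53/390*3/10 + 613/3900*3/10 + 29/130*1/10 + 1057/3900*3/10 + 83/390*1/10 = 83/390 = pi_4  (ok)

Answer: 53/390 613/3900 29/130 1057/3900 83/390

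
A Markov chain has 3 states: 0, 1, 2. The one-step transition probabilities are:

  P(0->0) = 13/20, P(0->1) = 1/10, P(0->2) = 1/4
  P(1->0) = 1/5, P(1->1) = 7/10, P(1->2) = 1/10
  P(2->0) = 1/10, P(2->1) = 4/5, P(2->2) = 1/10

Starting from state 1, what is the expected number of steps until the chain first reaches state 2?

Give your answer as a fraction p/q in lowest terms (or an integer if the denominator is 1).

Answer: 110/17

Derivation:
Let h_i = expected steps to first reach 2 from state i.
Boundary: h_2 = 0.
First-step equations for the other states:
  h_0 = 1 + 13/20*h_0 + 1/10*h_1 + 1/4*h_2
  h_1 = 1 + 1/5*h_0 + 7/10*h_1 + 1/10*h_2

Substituting h_2 = 0 and rearranging gives the linear system (I - Q) h = 1:
  [7/20, -1/10] . (h_0, h_1) = 1
  [-1/5, 3/10] . (h_0, h_1) = 1

Solving yields:
  h_0 = 80/17
  h_1 = 110/17

Starting state is 1, so the expected hitting time is h_1 = 110/17.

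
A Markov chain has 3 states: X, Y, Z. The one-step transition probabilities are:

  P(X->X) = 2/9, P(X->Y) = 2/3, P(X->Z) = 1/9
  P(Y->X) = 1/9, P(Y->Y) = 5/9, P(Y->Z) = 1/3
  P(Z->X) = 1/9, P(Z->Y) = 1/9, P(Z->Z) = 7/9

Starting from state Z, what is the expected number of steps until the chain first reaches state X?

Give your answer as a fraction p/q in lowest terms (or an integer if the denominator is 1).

Answer: 9

Derivation:
Let h_i = expected steps to first reach X from state i.
Boundary: h_X = 0.
First-step equations for the other states:
  h_Y = 1 + 1/9*h_X + 5/9*h_Y + 1/3*h_Z
  h_Z = 1 + 1/9*h_X + 1/9*h_Y + 7/9*h_Z

Substituting h_X = 0 and rearranging gives the linear system (I - Q) h = 1:
  [4/9, -1/3] . (h_Y, h_Z) = 1
  [-1/9, 2/9] . (h_Y, h_Z) = 1

Solving yields:
  h_Y = 9
  h_Z = 9

Starting state is Z, so the expected hitting time is h_Z = 9.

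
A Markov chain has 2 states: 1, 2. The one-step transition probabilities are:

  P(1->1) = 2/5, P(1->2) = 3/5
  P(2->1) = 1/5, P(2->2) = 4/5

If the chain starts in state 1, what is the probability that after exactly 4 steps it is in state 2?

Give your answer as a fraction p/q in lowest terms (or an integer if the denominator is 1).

Answer: 468/625

Derivation:
Computing P^4 by repeated multiplication:
P^1 =
  1: [2/5, 3/5]
  2: [1/5, 4/5]
P^2 =
  1: [7/25, 18/25]
  2: [6/25, 19/25]
P^3 =
  1: [32/125, 93/125]
  2: [31/125, 94/125]
P^4 =
  1: [157/625, 468/625]
  2: [156/625, 469/625]

(P^4)[1 -> 2] = 468/625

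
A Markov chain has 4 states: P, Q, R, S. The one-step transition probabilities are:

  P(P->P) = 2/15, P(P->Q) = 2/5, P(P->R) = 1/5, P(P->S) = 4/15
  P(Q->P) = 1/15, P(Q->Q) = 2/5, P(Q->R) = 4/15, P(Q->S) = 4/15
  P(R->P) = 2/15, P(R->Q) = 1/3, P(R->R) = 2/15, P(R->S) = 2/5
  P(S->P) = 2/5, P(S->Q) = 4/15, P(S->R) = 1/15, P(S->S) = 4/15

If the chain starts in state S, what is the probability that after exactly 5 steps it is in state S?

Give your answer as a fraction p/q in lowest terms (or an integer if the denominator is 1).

Computing P^5 by repeated multiplication:
P^1 =
  P: [2/15, 2/5, 1/5, 4/15]
  Q: [1/15, 2/5, 4/15, 4/15]
  R: [2/15, 1/3, 2/15, 2/5]
  S: [2/5, 4/15, 1/15, 4/15]
P^2 =
  P: [8/45, 79/225, 8/45, 22/75]
  Q: [8/45, 26/75, 13/75, 68/225]
  R: [49/225, 76/225, 4/25, 64/225]
  S: [14/75, 9/25, 8/45, 62/225]
P^3 =
  P: [127/675, 1178/3375, 194/1125, 196/675]
  Q: [644/3375, 47/135, 578/3375, 326/1125]
  R: [14/75, 1186/3375, 587/3375, 36/125]
  S: [617/3375, 1186/3375, 592/3375, 196/675]
P^4 =
  P: [3164/16875, 17708/50625, 8761/50625, 4888/16875]
  Q: [9487/50625, 17716/50625, 974/5625, 14656/50625]
  R: [9452/50625, 17719/50625, 1756/10125, 14674/50625]
  S: [9484/50625, 17698/50625, 8759/50625, 14684/50625]
P^5 =
  P: [142198/759375, 265661/759375, 131494/759375, 220022/759375]
  Q: [47386/253125, 265672/759375, 131513/759375, 24448/84375]
  R: [15803/84375, 265622/759375, 43822/253125, 44012/151875]
  S: [142288/759375, 88541/253125, 131446/759375, 220018/759375]

(P^5)[S -> S] = 220018/759375

Answer: 220018/759375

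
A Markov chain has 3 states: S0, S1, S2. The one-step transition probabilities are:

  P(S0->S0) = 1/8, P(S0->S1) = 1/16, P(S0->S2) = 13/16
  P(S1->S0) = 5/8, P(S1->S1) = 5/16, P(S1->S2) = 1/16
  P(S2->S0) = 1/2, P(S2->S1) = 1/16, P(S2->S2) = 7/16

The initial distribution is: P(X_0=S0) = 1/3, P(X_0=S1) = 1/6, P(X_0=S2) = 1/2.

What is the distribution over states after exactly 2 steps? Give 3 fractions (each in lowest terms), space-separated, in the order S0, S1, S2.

Answer: 35/96 17/192 35/64

Derivation:
Propagating the distribution step by step (d_{t+1} = d_t * P):
d_0 = (S0=1/3, S1=1/6, S2=1/2)
  d_1[S0] = 1/3*1/8 + 1/6*5/8 + 1/2*1/2 = 19/48
  d_1[S1] = 1/3*1/16 + 1/6*5/16 + 1/2*1/16 = 5/48
  d_1[S2] = 1/3*13/16 + 1/6*1/16 + 1/2*7/16 = 1/2
d_1 = (S0=19/48, S1=5/48, S2=1/2)
  d_2[S0] = 19/48*1/8 + 5/48*5/8 + 1/2*1/2 = 35/96
  d_2[S1] = 19/48*1/16 + 5/48*5/16 + 1/2*1/16 = 17/192
  d_2[S2] = 19/48*13/16 + 5/48*1/16 + 1/2*7/16 = 35/64
d_2 = (S0=35/96, S1=17/192, S2=35/64)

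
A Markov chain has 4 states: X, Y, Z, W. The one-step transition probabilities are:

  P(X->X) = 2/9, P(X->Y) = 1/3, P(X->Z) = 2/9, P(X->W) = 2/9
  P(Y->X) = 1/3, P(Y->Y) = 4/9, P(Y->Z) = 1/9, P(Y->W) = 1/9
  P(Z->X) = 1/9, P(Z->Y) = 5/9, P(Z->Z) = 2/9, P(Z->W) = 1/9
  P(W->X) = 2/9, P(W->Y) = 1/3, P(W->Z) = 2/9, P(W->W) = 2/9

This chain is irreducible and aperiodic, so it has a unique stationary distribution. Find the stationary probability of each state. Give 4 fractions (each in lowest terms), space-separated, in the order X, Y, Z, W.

The stationary distribution satisfies pi = pi * P, i.e.:
  pi_X = 2/9*pi_X + 1/3*pi_Y + 1/9*pi_Z + 2/9*pi_W
  pi_Y = 1/3*pi_X + 4/9*pi_Y + 5/9*pi_Z + 1/3*pi_W
  pi_Z = 2/9*pi_X + 1/9*pi_Y + 2/9*pi_Z + 2/9*pi_W
  pi_W = 2/9*pi_X + 1/9*pi_Y + 1/9*pi_Z + 2/9*pi_W
with normalization: pi_X + pi_Y + pi_Z + pi_W = 1.

Using the first 3 balance equations plus normalization, the linear system A*pi = b is:
  [-7/9, 1/3, 1/9, 2/9] . pi = 0
  [1/3, -5/9, 5/9, 1/3] . pi = 0
  [2/9, 1/9, -7/9, 2/9] . pi = 0
  [1, 1, 1, 1] . pi = 1

Solving yields:
  pi_X = 83/333
  pi_Y = 31/74
  pi_Z = 13/74
  pi_W = 52/333

Verification (pi * P):
  83/333*2/9 + 31/74*1/3 + 13/74*1/9 + 52/333*2/9 = 83/333 = pi_X  (ok)
  83/333*1/3 + 31/74*4/9 + 13/74*5/9 + 52/333*1/3 = 31/74 = pi_Y  (ok)
  83/333*2/9 + 31/74*1/9 + 13/74*2/9 + 52/333*2/9 = 13/74 = pi_Z  (ok)
  83/333*2/9 + 31/74*1/9 + 13/74*1/9 + 52/333*2/9 = 52/333 = pi_W  (ok)

Answer: 83/333 31/74 13/74 52/333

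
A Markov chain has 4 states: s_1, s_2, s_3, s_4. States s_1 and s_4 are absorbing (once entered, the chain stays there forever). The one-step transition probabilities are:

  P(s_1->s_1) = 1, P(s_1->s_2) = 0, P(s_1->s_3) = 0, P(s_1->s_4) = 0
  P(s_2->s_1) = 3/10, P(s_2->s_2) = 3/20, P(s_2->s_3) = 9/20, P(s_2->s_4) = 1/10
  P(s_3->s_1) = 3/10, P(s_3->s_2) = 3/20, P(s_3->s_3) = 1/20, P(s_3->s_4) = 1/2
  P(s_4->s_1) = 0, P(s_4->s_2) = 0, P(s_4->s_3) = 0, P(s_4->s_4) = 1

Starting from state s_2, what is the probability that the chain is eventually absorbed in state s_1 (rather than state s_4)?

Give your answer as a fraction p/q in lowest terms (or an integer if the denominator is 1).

Let a_i = P(absorbed in s_1 | start in state i).
Boundary conditions: a_s_1 = 1, a_s_4 = 0.
For each transient state i, a_i = sum_j P(i->j) * a_j:
  a_s_2 = 3/10*a_s_1 + 3/20*a_s_2 + 9/20*a_s_3 + 1/10*a_s_4
  a_s_3 = 3/10*a_s_1 + 3/20*a_s_2 + 1/20*a_s_3 + 1/2*a_s_4

Substituting a_s_1 = 1 and a_s_4 = 0, rearrange to (I - Q) a = r where r[i] = P(i -> s_1):
  [17/20, -9/20] . (a_s_2, a_s_3) = 3/10
  [-3/20, 19/20] . (a_s_2, a_s_3) = 3/10

Solving yields:
  a_s_2 = 21/37
  a_s_3 = 15/37

Starting state is s_2, so the absorption probability is a_s_2 = 21/37.

Answer: 21/37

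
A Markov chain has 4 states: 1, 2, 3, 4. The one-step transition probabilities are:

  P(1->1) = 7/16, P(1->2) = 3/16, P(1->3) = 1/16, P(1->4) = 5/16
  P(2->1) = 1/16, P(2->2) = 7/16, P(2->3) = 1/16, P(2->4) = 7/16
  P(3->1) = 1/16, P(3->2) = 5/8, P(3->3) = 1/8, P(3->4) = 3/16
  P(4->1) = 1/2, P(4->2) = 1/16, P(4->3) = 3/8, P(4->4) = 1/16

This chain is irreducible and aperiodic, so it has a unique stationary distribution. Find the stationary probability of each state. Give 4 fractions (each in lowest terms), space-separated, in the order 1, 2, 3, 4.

The stationary distribution satisfies pi = pi * P, i.e.:
  pi_1 = 7/16*pi_1 + 1/16*pi_2 + 1/16*pi_3 + 1/2*pi_4
  pi_2 = 3/16*pi_1 + 7/16*pi_2 + 5/8*pi_3 + 1/16*pi_4
  pi_3 = 1/16*pi_1 + 1/16*pi_2 + 1/8*pi_3 + 3/8*pi_4
  pi_4 = 5/16*pi_1 + 7/16*pi_2 + 3/16*pi_3 + 1/16*pi_4
with normalization: pi_1 + pi_2 + pi_3 + pi_4 = 1.

Using the first 3 balance equations plus normalization, the linear system A*pi = b is:
  [-9/16, 1/16, 1/16, 1/2] . pi = 0
  [3/16, -9/16, 5/8, 1/16] . pi = 0
  [1/16, 1/16, -7/8, 3/8] . pi = 0
  [1, 1, 1, 1] . pi = 1

Solving yields:
  pi_1 = 151/530
  pi_2 = 157/530
  pi_3 = 41/265
  pi_4 = 14/53

Verification (pi * P):
  151/530*7/16 + 157/530*1/16 + 41/265*1/16 + 14/53*1/2 = 151/530 = pi_1  (ok)
  151/530*3/16 + 157/530*7/16 + 41/265*5/8 + 14/53*1/16 = 157/530 = pi_2  (ok)
  151/530*1/16 + 157/530*1/16 + 41/265*1/8 + 14/53*3/8 = 41/265 = pi_3  (ok)
  151/530*5/16 + 157/530*7/16 + 41/265*3/16 + 14/53*1/16 = 14/53 = pi_4  (ok)

Answer: 151/530 157/530 41/265 14/53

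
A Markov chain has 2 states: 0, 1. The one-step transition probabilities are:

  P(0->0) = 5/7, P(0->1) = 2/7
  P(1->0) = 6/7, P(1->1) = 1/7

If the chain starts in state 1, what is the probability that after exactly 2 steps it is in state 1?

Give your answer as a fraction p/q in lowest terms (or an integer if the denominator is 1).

Computing P^2 by repeated multiplication:
P^1 =
  0: [5/7, 2/7]
  1: [6/7, 1/7]
P^2 =
  0: [37/49, 12/49]
  1: [36/49, 13/49]

(P^2)[1 -> 1] = 13/49

Answer: 13/49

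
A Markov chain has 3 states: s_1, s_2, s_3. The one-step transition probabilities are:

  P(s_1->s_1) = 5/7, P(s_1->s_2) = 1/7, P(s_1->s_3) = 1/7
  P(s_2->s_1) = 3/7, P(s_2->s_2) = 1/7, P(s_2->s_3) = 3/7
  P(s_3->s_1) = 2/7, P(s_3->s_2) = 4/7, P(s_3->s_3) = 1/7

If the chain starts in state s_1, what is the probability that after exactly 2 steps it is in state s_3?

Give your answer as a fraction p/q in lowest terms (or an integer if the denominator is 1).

Computing P^2 by repeated multiplication:
P^1 =
  s_1: [5/7, 1/7, 1/7]
  s_2: [3/7, 1/7, 3/7]
  s_3: [2/7, 4/7, 1/7]
P^2 =
  s_1: [30/49, 10/49, 9/49]
  s_2: [24/49, 16/49, 9/49]
  s_3: [24/49, 10/49, 15/49]

(P^2)[s_1 -> s_3] = 9/49

Answer: 9/49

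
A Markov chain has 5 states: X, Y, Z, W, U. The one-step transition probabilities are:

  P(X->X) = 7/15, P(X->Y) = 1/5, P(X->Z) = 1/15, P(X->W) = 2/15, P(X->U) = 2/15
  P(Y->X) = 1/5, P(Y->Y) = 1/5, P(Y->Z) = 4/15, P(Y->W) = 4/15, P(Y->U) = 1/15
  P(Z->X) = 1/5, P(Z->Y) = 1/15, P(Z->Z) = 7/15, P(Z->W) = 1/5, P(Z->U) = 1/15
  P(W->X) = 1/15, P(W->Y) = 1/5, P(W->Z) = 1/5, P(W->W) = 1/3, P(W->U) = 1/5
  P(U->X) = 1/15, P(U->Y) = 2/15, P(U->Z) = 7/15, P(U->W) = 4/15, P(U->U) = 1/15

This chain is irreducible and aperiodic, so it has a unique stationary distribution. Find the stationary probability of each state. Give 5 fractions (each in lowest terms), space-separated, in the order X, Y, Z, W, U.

The stationary distribution satisfies pi = pi * P, i.e.:
  pi_X = 7/15*pi_X + 1/5*pi_Y + 1/5*pi_Z + 1/15*pi_W + 1/15*pi_U
  pi_Y = 1/5*pi_X + 1/5*pi_Y + 1/15*pi_Z + 1/5*pi_W + 2/15*pi_U
  pi_Z = 1/15*pi_X + 4/15*pi_Y + 7/15*pi_Z + 1/5*pi_W + 7/15*pi_U
  pi_W = 2/15*pi_X + 4/15*pi_Y + 1/5*pi_Z + 1/3*pi_W + 4/15*pi_U
  pi_U = 2/15*pi_X + 1/15*pi_Y + 1/15*pi_Z + 1/5*pi_W + 1/15*pi_U
with normalization: pi_X + pi_Y + pi_Z + pi_W + pi_U = 1.

Using the first 4 balance equations plus normalization, the linear system A*pi = b is:
  [-8/15, 1/5, 1/5, 1/15, 1/15] . pi = 0
  [1/5, -4/5, 1/15, 1/5, 2/15] . pi = 0
  [1/15, 4/15, -8/15, 1/5, 7/15] . pi = 0
  [2/15, 4/15, 1/5, -2/3, 4/15] . pi = 0
  [1, 1, 1, 1, 1] . pi = 1

Solving yields:
  pi_X = 5709/27235
  pi_Y = 4193/27235
  pi_Z = 1576/5447
  pi_W = 6403/27235
  pi_U = 610/5447

Verification (pi * P):
  5709/27235*7/15 + 4193/27235*1/5 + 1576/5447*1/5 + 6403/27235*1/15 + 610/5447*1/15 = 5709/27235 = pi_X  (ok)
  5709/27235*1/5 + 4193/27235*1/5 + 1576/5447*1/15 + 6403/27235*1/5 + 610/5447*2/15 = 4193/27235 = pi_Y  (ok)
  5709/27235*1/15 + 4193/27235*4/15 + 1576/5447*7/15 + 6403/27235*1/5 + 610/5447*7/15 = 1576/5447 = pi_Z  (ok)
  5709/27235*2/15 + 4193/27235*4/15 + 1576/5447*1/5 + 6403/27235*1/3 + 610/5447*4/15 = 6403/27235 = pi_W  (ok)
  5709/27235*2/15 + 4193/27235*1/15 + 1576/5447*1/15 + 6403/27235*1/5 + 610/5447*1/15 = 610/5447 = pi_U  (ok)

Answer: 5709/27235 4193/27235 1576/5447 6403/27235 610/5447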